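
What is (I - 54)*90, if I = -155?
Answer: -18810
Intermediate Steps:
(I - 54)*90 = (-155 - 54)*90 = -209*90 = -18810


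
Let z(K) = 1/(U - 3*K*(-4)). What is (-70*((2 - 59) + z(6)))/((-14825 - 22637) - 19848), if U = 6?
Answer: -31115/447018 ≈ -0.069606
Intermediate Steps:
z(K) = 1/(6 + 12*K) (z(K) = 1/(6 - 3*K*(-4)) = 1/(6 + 12*K))
(-70*((2 - 59) + z(6)))/((-14825 - 22637) - 19848) = (-70*((2 - 59) + 1/(6*(1 + 2*6))))/((-14825 - 22637) - 19848) = (-70*(-57 + 1/(6*(1 + 12))))/(-37462 - 19848) = -70*(-57 + (⅙)/13)/(-57310) = -70*(-57 + (⅙)*(1/13))*(-1/57310) = -70*(-57 + 1/78)*(-1/57310) = -70*(-4445/78)*(-1/57310) = (155575/39)*(-1/57310) = -31115/447018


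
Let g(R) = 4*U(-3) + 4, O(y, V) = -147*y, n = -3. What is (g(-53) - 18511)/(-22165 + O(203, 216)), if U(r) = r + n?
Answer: 18531/52006 ≈ 0.35632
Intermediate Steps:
U(r) = -3 + r (U(r) = r - 3 = -3 + r)
g(R) = -20 (g(R) = 4*(-3 - 3) + 4 = 4*(-6) + 4 = -24 + 4 = -20)
(g(-53) - 18511)/(-22165 + O(203, 216)) = (-20 - 18511)/(-22165 - 147*203) = -18531/(-22165 - 29841) = -18531/(-52006) = -18531*(-1/52006) = 18531/52006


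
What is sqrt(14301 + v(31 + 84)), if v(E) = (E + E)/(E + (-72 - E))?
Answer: sqrt(514721)/6 ≈ 119.57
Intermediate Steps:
v(E) = -E/36 (v(E) = (2*E)/(-72) = (2*E)*(-1/72) = -E/36)
sqrt(14301 + v(31 + 84)) = sqrt(14301 - (31 + 84)/36) = sqrt(14301 - 1/36*115) = sqrt(14301 - 115/36) = sqrt(514721/36) = sqrt(514721)/6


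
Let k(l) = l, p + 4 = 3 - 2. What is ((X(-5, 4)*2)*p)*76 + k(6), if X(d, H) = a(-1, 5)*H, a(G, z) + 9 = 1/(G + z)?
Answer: 15966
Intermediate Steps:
p = -3 (p = -4 + (3 - 2) = -4 + 1 = -3)
a(G, z) = -9 + 1/(G + z)
X(d, H) = -35*H/4 (X(d, H) = ((1 - 9*(-1) - 9*5)/(-1 + 5))*H = ((1 + 9 - 45)/4)*H = ((¼)*(-35))*H = -35*H/4)
((X(-5, 4)*2)*p)*76 + k(6) = ((-35/4*4*2)*(-3))*76 + 6 = (-35*2*(-3))*76 + 6 = -70*(-3)*76 + 6 = 210*76 + 6 = 15960 + 6 = 15966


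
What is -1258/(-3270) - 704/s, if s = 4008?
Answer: 57083/273045 ≈ 0.20906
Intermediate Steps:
-1258/(-3270) - 704/s = -1258/(-3270) - 704/4008 = -1258*(-1/3270) - 704*1/4008 = 629/1635 - 88/501 = 57083/273045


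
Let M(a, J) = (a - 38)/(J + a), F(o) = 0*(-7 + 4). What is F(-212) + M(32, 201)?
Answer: -6/233 ≈ -0.025751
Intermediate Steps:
F(o) = 0 (F(o) = 0*(-3) = 0)
M(a, J) = (-38 + a)/(J + a)
F(-212) + M(32, 201) = 0 + (-38 + 32)/(201 + 32) = 0 - 6/233 = -6/233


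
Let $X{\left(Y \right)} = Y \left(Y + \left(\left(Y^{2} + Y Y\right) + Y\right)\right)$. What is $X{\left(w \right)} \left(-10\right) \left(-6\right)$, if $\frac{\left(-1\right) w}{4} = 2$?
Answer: $-53760$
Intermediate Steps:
$w = -8$ ($w = \left(-4\right) 2 = -8$)
$X{\left(Y \right)} = Y \left(2 Y + 2 Y^{2}\right)$ ($X{\left(Y \right)} = Y \left(Y + \left(\left(Y^{2} + Y^{2}\right) + Y\right)\right) = Y \left(Y + \left(2 Y^{2} + Y\right)\right) = Y \left(Y + \left(Y + 2 Y^{2}\right)\right) = Y \left(2 Y + 2 Y^{2}\right)$)
$X{\left(w \right)} \left(-10\right) \left(-6\right) = 2 \left(-8\right)^{2} \left(1 - 8\right) \left(-10\right) \left(-6\right) = 2 \cdot 64 \left(-7\right) \left(-10\right) \left(-6\right) = \left(-896\right) \left(-10\right) \left(-6\right) = 8960 \left(-6\right) = -53760$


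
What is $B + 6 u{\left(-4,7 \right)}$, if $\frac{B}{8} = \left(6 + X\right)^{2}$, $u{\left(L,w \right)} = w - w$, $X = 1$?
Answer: $392$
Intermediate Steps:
$u{\left(L,w \right)} = 0$
$B = 392$ ($B = 8 \left(6 + 1\right)^{2} = 8 \cdot 7^{2} = 8 \cdot 49 = 392$)
$B + 6 u{\left(-4,7 \right)} = 392 + 6 \cdot 0 = 392 + 0 = 392$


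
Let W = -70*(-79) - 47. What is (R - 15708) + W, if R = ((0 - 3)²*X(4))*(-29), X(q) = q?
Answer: -11269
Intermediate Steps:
W = 5483 (W = 5530 - 47 = 5483)
R = -1044 (R = ((0 - 3)²*4)*(-29) = ((-3)²*4)*(-29) = (9*4)*(-29) = 36*(-29) = -1044)
(R - 15708) + W = (-1044 - 15708) + 5483 = -16752 + 5483 = -11269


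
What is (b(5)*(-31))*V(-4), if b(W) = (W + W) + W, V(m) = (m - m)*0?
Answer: 0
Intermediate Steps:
V(m) = 0 (V(m) = 0*0 = 0)
b(W) = 3*W (b(W) = 2*W + W = 3*W)
(b(5)*(-31))*V(-4) = ((3*5)*(-31))*0 = (15*(-31))*0 = -465*0 = 0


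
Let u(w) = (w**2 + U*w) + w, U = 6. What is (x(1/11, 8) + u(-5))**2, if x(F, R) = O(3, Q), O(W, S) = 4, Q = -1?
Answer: 36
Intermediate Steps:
x(F, R) = 4
u(w) = w**2 + 7*w (u(w) = (w**2 + 6*w) + w = w**2 + 7*w)
(x(1/11, 8) + u(-5))**2 = (4 - 5*(7 - 5))**2 = (4 - 5*2)**2 = (4 - 10)**2 = (-6)**2 = 36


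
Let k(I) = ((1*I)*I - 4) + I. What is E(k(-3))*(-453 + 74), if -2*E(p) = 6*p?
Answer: 2274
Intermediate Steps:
k(I) = -4 + I + I**2 (k(I) = (I*I - 4) + I = (I**2 - 4) + I = (-4 + I**2) + I = -4 + I + I**2)
E(p) = -3*p
E(k(-3))*(-453 + 74) = (-3*(-4 - 3 + (-3)**2))*(-453 + 74) = -3*(-4 - 3 + 9)*(-379) = -3*2*(-379) = -6*(-379) = 2274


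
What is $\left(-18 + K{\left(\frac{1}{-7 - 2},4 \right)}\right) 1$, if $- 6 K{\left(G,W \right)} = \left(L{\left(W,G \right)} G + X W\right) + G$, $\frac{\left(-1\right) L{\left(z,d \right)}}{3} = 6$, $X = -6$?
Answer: $- \frac{773}{54} \approx -14.315$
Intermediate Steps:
$L{\left(z,d \right)} = -18$ ($L{\left(z,d \right)} = \left(-3\right) 6 = -18$)
$K{\left(G,W \right)} = W + \frac{17 G}{6}$ ($K{\left(G,W \right)} = - \frac{\left(- 18 G - 6 W\right) + G}{6} = - \frac{- 17 G - 6 W}{6} = W + \frac{17 G}{6}$)
$\left(-18 + K{\left(\frac{1}{-7 - 2},4 \right)}\right) 1 = \left(-18 + \left(4 + \frac{17}{6 \left(-7 - 2\right)}\right)\right) 1 = \left(-18 + \left(4 + \frac{17}{6 \left(-9\right)}\right)\right) 1 = \left(-18 + \left(4 + \frac{17}{6} \left(- \frac{1}{9}\right)\right)\right) 1 = \left(-18 + \left(4 - \frac{17}{54}\right)\right) 1 = \left(-18 + \frac{199}{54}\right) 1 = \left(- \frac{773}{54}\right) 1 = - \frac{773}{54}$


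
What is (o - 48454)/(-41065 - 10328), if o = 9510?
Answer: 38944/51393 ≈ 0.75777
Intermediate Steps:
(o - 48454)/(-41065 - 10328) = (9510 - 48454)/(-41065 - 10328) = -38944/(-51393) = -38944*(-1/51393) = 38944/51393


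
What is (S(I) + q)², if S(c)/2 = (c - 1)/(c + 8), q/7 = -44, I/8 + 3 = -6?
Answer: 95707089/1024 ≈ 93464.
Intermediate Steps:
I = -72 (I = -24 + 8*(-6) = -24 - 48 = -72)
q = -308 (q = 7*(-44) = -308)
S(c) = 2*(-1 + c)/(8 + c) (S(c) = 2*((c - 1)/(c + 8)) = 2*((-1 + c)/(8 + c)) = 2*(-1 + c)/(8 + c))
(S(I) + q)² = (2*(-1 - 72)/(8 - 72) - 308)² = (2*(-73)/(-64) - 308)² = (2*(-1/64)*(-73) - 308)² = (73/32 - 308)² = (-9783/32)² = 95707089/1024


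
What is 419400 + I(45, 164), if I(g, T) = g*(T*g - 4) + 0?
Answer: 751320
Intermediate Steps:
I(g, T) = g*(-4 + T*g) (I(g, T) = g*(-4 + T*g) + 0 = g*(-4 + T*g))
419400 + I(45, 164) = 419400 + 45*(-4 + 164*45) = 419400 + 45*(-4 + 7380) = 419400 + 45*7376 = 419400 + 331920 = 751320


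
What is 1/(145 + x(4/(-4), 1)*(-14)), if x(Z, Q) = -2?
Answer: 1/173 ≈ 0.0057803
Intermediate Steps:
1/(145 + x(4/(-4), 1)*(-14)) = 1/(145 - 2*(-14)) = 1/(145 + 28) = 1/173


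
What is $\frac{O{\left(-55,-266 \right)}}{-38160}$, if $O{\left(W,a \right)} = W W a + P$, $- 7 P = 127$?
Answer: $\frac{625853}{29680} \approx 21.087$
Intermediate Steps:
$P = - \frac{127}{7}$ ($P = \left(- \frac{1}{7}\right) 127 = - \frac{127}{7} \approx -18.143$)
$O{\left(W,a \right)} = - \frac{127}{7} + a W^{2}$ ($O{\left(W,a \right)} = W W a - \frac{127}{7} = W^{2} a - \frac{127}{7} = a W^{2} - \frac{127}{7} = - \frac{127}{7} + a W^{2}$)
$\frac{O{\left(-55,-266 \right)}}{-38160} = \frac{- \frac{127}{7} - 266 \left(-55\right)^{2}}{-38160} = \left(- \frac{127}{7} - 804650\right) \left(- \frac{1}{38160}\right) = \left(- \frac{5632677}{7}\right) \left(- \frac{1}{38160}\right) = \frac{625853}{29680}$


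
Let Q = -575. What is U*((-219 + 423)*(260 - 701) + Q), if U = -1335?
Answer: 120869565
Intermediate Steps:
U*((-219 + 423)*(260 - 701) + Q) = -1335*((-219 + 423)*(260 - 701) - 575) = -1335*(204*(-441) - 575) = -1335*(-89964 - 575) = -1335*(-90539) = 120869565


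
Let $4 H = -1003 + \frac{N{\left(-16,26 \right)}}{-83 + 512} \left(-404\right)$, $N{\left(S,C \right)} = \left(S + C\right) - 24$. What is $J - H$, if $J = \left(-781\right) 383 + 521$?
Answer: $- \frac{511976401}{1716} \approx -2.9835 \cdot 10^{5}$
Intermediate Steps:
$N{\left(S,C \right)} = -24 + C + S$ ($N{\left(S,C \right)} = \left(C + S\right) - 24 = -24 + C + S$)
$H = - \frac{424631}{1716}$ ($H = \frac{-1003 + \frac{-24 + 26 - 16}{-83 + 512} \left(-404\right)}{4} = \frac{-1003 + - \frac{14}{429} \left(-404\right)}{4} = \frac{-1003 + \left(-14\right) \frac{1}{429} \left(-404\right)}{4} = \frac{-1003 - - \frac{5656}{429}}{4} = \frac{-1003 + \frac{5656}{429}}{4} = \frac{1}{4} \left(- \frac{424631}{429}\right) = - \frac{424631}{1716} \approx -247.45$)
$J = -298602$ ($J = -299123 + 521 = -298602$)
$J - H = -298602 - - \frac{424631}{1716} = -298602 + \frac{424631}{1716} = - \frac{511976401}{1716}$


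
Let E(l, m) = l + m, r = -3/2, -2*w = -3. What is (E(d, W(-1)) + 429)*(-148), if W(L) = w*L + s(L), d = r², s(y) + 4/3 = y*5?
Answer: -187997/3 ≈ -62666.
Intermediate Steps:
w = 3/2 (w = -½*(-3) = 3/2 ≈ 1.5000)
s(y) = -4/3 + 5*y (s(y) = -4/3 + y*5 = -4/3 + 5*y)
r = -3/2 (r = -3*½ = -3/2 ≈ -1.5000)
d = 9/4 (d = (-3/2)² = 9/4 ≈ 2.2500)
W(L) = -4/3 + 13*L/2 (W(L) = 3*L/2 + (-4/3 + 5*L) = -4/3 + 13*L/2)
(E(d, W(-1)) + 429)*(-148) = ((9/4 + (-4/3 + (13/2)*(-1))) + 429)*(-148) = ((9/4 + (-4/3 - 13/2)) + 429)*(-148) = ((9/4 - 47/6) + 429)*(-148) = (-67/12 + 429)*(-148) = (5081/12)*(-148) = -187997/3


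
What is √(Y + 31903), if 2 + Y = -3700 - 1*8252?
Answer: √19949 ≈ 141.24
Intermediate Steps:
Y = -11954 (Y = -2 + (-3700 - 1*8252) = -2 + (-3700 - 8252) = -2 - 11952 = -11954)
√(Y + 31903) = √(-11954 + 31903) = √19949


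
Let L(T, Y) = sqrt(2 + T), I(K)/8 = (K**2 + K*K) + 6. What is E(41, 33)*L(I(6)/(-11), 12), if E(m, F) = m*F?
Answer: 123*I*sqrt(6622) ≈ 10009.0*I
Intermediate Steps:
E(m, F) = F*m
I(K) = 48 + 16*K**2 (I(K) = 8*((K**2 + K*K) + 6) = 8*((K**2 + K**2) + 6) = 8*(2*K**2 + 6) = 8*(6 + 2*K**2) = 48 + 16*K**2)
E(41, 33)*L(I(6)/(-11), 12) = (33*41)*sqrt(2 + (48 + 16*6**2)/(-11)) = 1353*sqrt(2 + (48 + 16*36)*(-1/11)) = 1353*sqrt(2 + (48 + 576)*(-1/11)) = 1353*sqrt(2 + 624*(-1/11)) = 1353*sqrt(2 - 624/11) = 1353*sqrt(-602/11) = 1353*(I*sqrt(6622)/11) = 123*I*sqrt(6622)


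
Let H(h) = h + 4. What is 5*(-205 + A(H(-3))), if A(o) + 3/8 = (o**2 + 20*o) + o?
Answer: -7335/8 ≈ -916.88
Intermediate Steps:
H(h) = 4 + h
A(o) = -3/8 + o**2 + 21*o (A(o) = -3/8 + ((o**2 + 20*o) + o) = -3/8 + (o**2 + 21*o) = -3/8 + o**2 + 21*o)
5*(-205 + A(H(-3))) = 5*(-205 + (-3/8 + (4 - 3)**2 + 21*(4 - 3))) = 5*(-205 + (-3/8 + 1**2 + 21*1)) = 5*(-205 + (-3/8 + 1 + 21)) = 5*(-205 + 173/8) = 5*(-1467/8) = -7335/8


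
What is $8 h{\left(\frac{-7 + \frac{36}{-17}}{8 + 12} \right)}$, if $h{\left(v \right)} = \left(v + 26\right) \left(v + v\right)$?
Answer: $- \frac{53847}{289} \approx -186.32$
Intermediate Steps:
$h{\left(v \right)} = 2 v \left(26 + v\right)$ ($h{\left(v \right)} = \left(26 + v\right) 2 v = 2 v \left(26 + v\right)$)
$8 h{\left(\frac{-7 + \frac{36}{-17}}{8 + 12} \right)} = 8 \cdot 2 \frac{-7 + \frac{36}{-17}}{8 + 12} \left(26 + \frac{-7 + \frac{36}{-17}}{8 + 12}\right) = 8 \cdot 2 \frac{-7 + 36 \left(- \frac{1}{17}\right)}{20} \left(26 + \frac{-7 + 36 \left(- \frac{1}{17}\right)}{20}\right) = 8 \cdot 2 \left(-7 - \frac{36}{17}\right) \frac{1}{20} \left(26 + \left(-7 - \frac{36}{17}\right) \frac{1}{20}\right) = 8 \cdot 2 \left(\left(- \frac{155}{17}\right) \frac{1}{20}\right) \left(26 - \frac{31}{68}\right) = 8 \cdot 2 \left(- \frac{31}{68}\right) \left(26 - \frac{31}{68}\right) = 8 \cdot 2 \left(- \frac{31}{68}\right) \frac{1737}{68} = 8 \left(- \frac{53847}{2312}\right) = - \frac{53847}{289}$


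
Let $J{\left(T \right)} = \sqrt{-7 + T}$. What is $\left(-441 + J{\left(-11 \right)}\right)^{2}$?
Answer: $194463 - 2646 i \sqrt{2} \approx 1.9446 \cdot 10^{5} - 3742.0 i$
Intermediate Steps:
$\left(-441 + J{\left(-11 \right)}\right)^{2} = \left(-441 + \sqrt{-7 - 11}\right)^{2} = \left(-441 + \sqrt{-18}\right)^{2} = \left(-441 + 3 i \sqrt{2}\right)^{2}$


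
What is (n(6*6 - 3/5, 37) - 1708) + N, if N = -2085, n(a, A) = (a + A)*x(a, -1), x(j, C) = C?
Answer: -19327/5 ≈ -3865.4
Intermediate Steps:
n(a, A) = -A - a (n(a, A) = (a + A)*(-1) = (A + a)*(-1) = -A - a)
(n(6*6 - 3/5, 37) - 1708) + N = ((-1*37 - (6*6 - 3/5)) - 1708) - 2085 = ((-37 - (36 - 3*⅕)) - 1708) - 2085 = ((-37 - (36 - ⅗)) - 1708) - 2085 = ((-37 - 1*177/5) - 1708) - 2085 = ((-37 - 177/5) - 1708) - 2085 = (-362/5 - 1708) - 2085 = -8902/5 - 2085 = -19327/5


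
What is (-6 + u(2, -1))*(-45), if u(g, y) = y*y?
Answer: 225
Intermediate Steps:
u(g, y) = y**2
(-6 + u(2, -1))*(-45) = (-6 + (-1)**2)*(-45) = (-6 + 1)*(-45) = -5*(-45) = 225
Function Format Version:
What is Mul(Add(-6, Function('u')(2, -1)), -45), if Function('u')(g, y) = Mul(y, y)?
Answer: 225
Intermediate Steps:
Function('u')(g, y) = Pow(y, 2)
Mul(Add(-6, Function('u')(2, -1)), -45) = Mul(Add(-6, Pow(-1, 2)), -45) = Mul(Add(-6, 1), -45) = Mul(-5, -45) = 225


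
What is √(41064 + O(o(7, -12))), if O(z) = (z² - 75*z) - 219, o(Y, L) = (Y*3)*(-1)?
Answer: √42861 ≈ 207.03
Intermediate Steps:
o(Y, L) = -3*Y (o(Y, L) = (3*Y)*(-1) = -3*Y)
O(z) = -219 + z² - 75*z
√(41064 + O(o(7, -12))) = √(41064 + (-219 + (-3*7)² - (-225)*7)) = √(41064 + (-219 + (-21)² - 75*(-21))) = √(41064 + (-219 + 441 + 1575)) = √(41064 + 1797) = √42861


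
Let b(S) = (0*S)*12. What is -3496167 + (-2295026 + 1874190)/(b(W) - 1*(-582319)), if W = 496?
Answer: -2035884892109/582319 ≈ -3.4962e+6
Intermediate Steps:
b(S) = 0 (b(S) = 0*12 = 0)
-3496167 + (-2295026 + 1874190)/(b(W) - 1*(-582319)) = -3496167 + (-2295026 + 1874190)/(0 - 1*(-582319)) = -3496167 - 420836/(0 + 582319) = -3496167 - 420836/582319 = -2035884892109/582319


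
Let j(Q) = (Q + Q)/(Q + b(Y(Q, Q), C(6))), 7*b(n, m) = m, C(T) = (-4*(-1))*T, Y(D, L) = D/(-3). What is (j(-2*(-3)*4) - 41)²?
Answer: 24649/16 ≈ 1540.6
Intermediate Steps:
Y(D, L) = -D/3 (Y(D, L) = D*(-⅓) = -D/3)
C(T) = 4*T
b(n, m) = m/7
j(Q) = 2*Q/(24/7 + Q) (j(Q) = (Q + Q)/(Q + (4*6)/7) = (2*Q)/(Q + (⅐)*24) = (2*Q)/(Q + 24/7) = (2*Q)/(24/7 + Q) = 2*Q/(24/7 + Q))
(j(-2*(-3)*4) - 41)² = (14*(-2*(-3)*4)/(24 + 7*(-2*(-3)*4)) - 41)² = (14*(6*4)/(24 + 7*(6*4)) - 41)² = (14*24/(24 + 7*24) - 41)² = (14*24/(24 + 168) - 41)² = (14*24/192 - 41)² = (14*24*(1/192) - 41)² = (7/4 - 41)² = (-157/4)² = 24649/16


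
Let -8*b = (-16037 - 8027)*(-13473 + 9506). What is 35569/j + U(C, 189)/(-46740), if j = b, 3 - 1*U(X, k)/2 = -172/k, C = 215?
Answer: -82962037537/26353029810240 ≈ -0.0031481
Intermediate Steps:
U(X, k) = 6 + 344/k (U(X, k) = 6 - (-344)/k = 6 + 344/k)
b = -11932736 (b = -(-16037 - 8027)*(-13473 + 9506)/8 = -(-3008)*(-3967) = -⅛*95461888 = -11932736)
j = -11932736
35569/j + U(C, 189)/(-46740) = 35569/(-11932736) + (6 + 344/189)/(-46740) = 35569*(-1/11932736) + (6 + 344*(1/189))*(-1/46740) = -35569/11932736 + (6 + 344/189)*(-1/46740) = -35569/11932736 + (1478/189)*(-1/46740) = -35569/11932736 - 739/4416930 = -82962037537/26353029810240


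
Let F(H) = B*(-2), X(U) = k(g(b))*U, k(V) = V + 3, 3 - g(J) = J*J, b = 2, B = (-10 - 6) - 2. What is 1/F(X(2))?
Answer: 1/36 ≈ 0.027778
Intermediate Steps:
B = -18 (B = -16 - 2 = -18)
g(J) = 3 - J**2 (g(J) = 3 - J*J = 3 - J**2)
k(V) = 3 + V
X(U) = 2*U (X(U) = (3 + (3 - 1*2**2))*U = (3 + (3 - 1*4))*U = (3 + (3 - 4))*U = (3 - 1)*U = 2*U)
F(H) = 36 (F(H) = -18*(-2) = 36)
1/F(X(2)) = 1/36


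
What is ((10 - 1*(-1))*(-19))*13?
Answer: -2717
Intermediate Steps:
((10 - 1*(-1))*(-19))*13 = ((10 + 1)*(-19))*13 = (11*(-19))*13 = -209*13 = -2717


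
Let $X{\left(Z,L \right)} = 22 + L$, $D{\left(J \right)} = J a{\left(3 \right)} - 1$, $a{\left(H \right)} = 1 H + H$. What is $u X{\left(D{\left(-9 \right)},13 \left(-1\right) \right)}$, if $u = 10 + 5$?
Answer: $135$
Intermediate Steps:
$u = 15$
$a{\left(H \right)} = 2 H$ ($a{\left(H \right)} = H + H = 2 H$)
$D{\left(J \right)} = -1 + 6 J$ ($D{\left(J \right)} = J 2 \cdot 3 - 1 = J 6 - 1 = 6 J - 1 = -1 + 6 J$)
$u X{\left(D{\left(-9 \right)},13 \left(-1\right) \right)} = 15 \left(22 + 13 \left(-1\right)\right) = 15 \left(22 - 13\right) = 15 \cdot 9 = 135$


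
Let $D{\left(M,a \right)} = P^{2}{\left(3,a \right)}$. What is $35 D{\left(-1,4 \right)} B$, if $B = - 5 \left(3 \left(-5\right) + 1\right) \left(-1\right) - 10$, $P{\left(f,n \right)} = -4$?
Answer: $-44800$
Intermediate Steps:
$D{\left(M,a \right)} = 16$ ($D{\left(M,a \right)} = \left(-4\right)^{2} = 16$)
$B = -80$ ($B = - 5 \left(-15 + 1\right) \left(-1\right) - 10 = \left(-5\right) \left(-14\right) \left(-1\right) - 10 = 70 \left(-1\right) - 10 = -70 - 10 = -80$)
$35 D{\left(-1,4 \right)} B = 35 \cdot 16 \left(-80\right) = 560 \left(-80\right) = -44800$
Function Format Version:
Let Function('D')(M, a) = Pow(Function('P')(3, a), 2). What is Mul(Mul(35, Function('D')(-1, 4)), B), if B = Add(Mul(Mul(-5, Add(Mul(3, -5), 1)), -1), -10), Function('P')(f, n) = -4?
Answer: -44800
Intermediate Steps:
Function('D')(M, a) = 16 (Function('D')(M, a) = Pow(-4, 2) = 16)
B = -80 (B = Add(Mul(Mul(-5, Add(-15, 1)), -1), -10) = Add(Mul(Mul(-5, -14), -1), -10) = Add(Mul(70, -1), -10) = Add(-70, -10) = -80)
Mul(Mul(35, Function('D')(-1, 4)), B) = Mul(Mul(35, 16), -80) = Mul(560, -80) = -44800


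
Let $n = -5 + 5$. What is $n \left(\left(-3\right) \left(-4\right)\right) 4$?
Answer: $0$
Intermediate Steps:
$n = 0$
$n \left(\left(-3\right) \left(-4\right)\right) 4 = 0 \left(\left(-3\right) \left(-4\right)\right) 4 = 0 \cdot 12 \cdot 4 = 0 \cdot 4 = 0$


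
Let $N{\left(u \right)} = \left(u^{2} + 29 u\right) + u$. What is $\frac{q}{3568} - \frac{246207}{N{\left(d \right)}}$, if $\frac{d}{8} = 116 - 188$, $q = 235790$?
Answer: $\frac{117430361}{1798272} \approx 65.302$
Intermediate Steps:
$d = -576$ ($d = 8 \left(116 - 188\right) = 8 \left(-72\right) = -576$)
$N{\left(u \right)} = u^{2} + 30 u$
$\frac{q}{3568} - \frac{246207}{N{\left(d \right)}} = \frac{235790}{3568} - \frac{246207}{\left(-576\right) \left(30 - 576\right)} = 235790 \cdot \frac{1}{3568} - \frac{246207}{\left(-576\right) \left(-546\right)} = \frac{117895}{1784} - \frac{246207}{314496} = \frac{117895}{1784} - \frac{6313}{8064} = \frac{117430361}{1798272}$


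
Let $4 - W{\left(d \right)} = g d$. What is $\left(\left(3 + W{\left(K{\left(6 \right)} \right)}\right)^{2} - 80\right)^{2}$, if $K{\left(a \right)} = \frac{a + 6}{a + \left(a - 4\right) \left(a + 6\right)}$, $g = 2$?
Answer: $\frac{1079521}{625} \approx 1727.2$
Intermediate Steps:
$K{\left(a \right)} = \frac{6 + a}{a + \left(-4 + a\right) \left(6 + a\right)}$
$W{\left(d \right)} = 4 - 2 d$
$\left(\left(3 + W{\left(K{\left(6 \right)} \right)}\right)^{2} - 80\right)^{2} = \left(\left(3 + \left(4 - 2 \frac{6 + 6}{-24 + 6^{2} + 3 \cdot 6}\right)\right)^{2} - 80\right)^{2} = \left(\left(3 + \left(4 - 2 \frac{1}{-24 + 36 + 18} \cdot 12\right)\right)^{2} - 80\right)^{2} = \left(\left(3 + \left(4 - 2 \cdot \frac{1}{30} \cdot 12\right)\right)^{2} - 80\right)^{2} = \left(\left(3 + \left(4 - \frac{4}{5}\right)\right)^{2} - 80\right)^{2} = \left(\left(3 + \frac{16}{5}\right)^{2} - 80\right)^{2} = \left(\left(\frac{31}{5}\right)^{2} - 80\right)^{2} = \left(\frac{961}{25} - 80\right)^{2} = \left(- \frac{1039}{25}\right)^{2} = \frac{1079521}{625}$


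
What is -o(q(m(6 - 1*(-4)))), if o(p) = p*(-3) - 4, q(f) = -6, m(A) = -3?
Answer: -14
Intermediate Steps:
o(p) = -4 - 3*p (o(p) = -3*p - 4 = -4 - 3*p)
-o(q(m(6 - 1*(-4)))) = -(-4 - 3*(-6)) = -(-4 + 18) = -1*14 = -14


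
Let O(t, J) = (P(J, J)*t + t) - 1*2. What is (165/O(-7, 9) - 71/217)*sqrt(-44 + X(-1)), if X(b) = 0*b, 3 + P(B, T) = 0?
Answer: 11651*I*sqrt(11)/434 ≈ 89.037*I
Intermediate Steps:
P(B, T) = -3 (P(B, T) = -3 + 0 = -3)
X(b) = 0
O(t, J) = -2 - 2*t (O(t, J) = (-3*t + t) - 1*2 = -2*t - 2 = -2 - 2*t)
(165/O(-7, 9) - 71/217)*sqrt(-44 + X(-1)) = (165/(-2 - 2*(-7)) - 71/217)*sqrt(-44 + 0) = (165/(-2 + 14) - 71*1/217)*sqrt(-44) = (165/12 - 71/217)*(2*I*sqrt(11)) = (165*(1/12) - 71/217)*(2*I*sqrt(11)) = (55/4 - 71/217)*(2*I*sqrt(11)) = 11651*(2*I*sqrt(11))/868 = 11651*I*sqrt(11)/434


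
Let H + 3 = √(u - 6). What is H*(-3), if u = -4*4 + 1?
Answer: 9 - 3*I*√21 ≈ 9.0 - 13.748*I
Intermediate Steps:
u = -15 (u = -16 + 1 = -15)
H = -3 + I*√21 (H = -3 + √(-15 - 6) = -3 + √(-21) = -3 + I*√21 ≈ -3.0 + 4.5826*I)
H*(-3) = (-3 + I*√21)*(-3) = 9 - 3*I*√21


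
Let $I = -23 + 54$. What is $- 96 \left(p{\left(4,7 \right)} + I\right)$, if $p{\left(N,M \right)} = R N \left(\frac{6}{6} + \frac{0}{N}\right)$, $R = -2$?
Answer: $-2208$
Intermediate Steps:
$I = 31$
$p{\left(N,M \right)} = - 2 N$ ($p{\left(N,M \right)} = - 2 N \left(\frac{6}{6} + \frac{0}{N}\right) = - 2 N \left(6 \cdot \frac{1}{6} + 0\right) = - 2 N \left(1 + 0\right) = - 2 N 1 = - 2 N$)
$- 96 \left(p{\left(4,7 \right)} + I\right) = - 96 \left(\left(-2\right) 4 + 31\right) = - 96 \left(-8 + 31\right) = \left(-96\right) 23 = -2208$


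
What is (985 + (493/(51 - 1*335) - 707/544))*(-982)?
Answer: -18622350945/19312 ≈ -9.6429e+5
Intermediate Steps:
(985 + (493/(51 - 1*335) - 707/544))*(-982) = (985 + (493/(51 - 335) - 707*1/544))*(-982) = (985 + (493/(-284) - 707/544))*(-982) = (985 + (493*(-1/284) - 707/544))*(-982) = (985 + (-493/284 - 707/544))*(-982) = (985 - 117245/38624)*(-982) = (37927395/38624)*(-982) = -18622350945/19312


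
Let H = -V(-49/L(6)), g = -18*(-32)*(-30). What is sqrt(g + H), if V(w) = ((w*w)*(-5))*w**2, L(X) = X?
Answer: 5*sqrt(257165)/36 ≈ 70.433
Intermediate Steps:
g = -17280 (g = 576*(-30) = -17280)
V(w) = -5*w**4 (V(w) = (w**2*(-5))*w**2 = (-5*w**2)*w**2 = -5*w**4)
H = 28824005/1296 (H = -(-5)*(-49/6)**4 = -(-5)*5764801/1296 = -1*(-28824005/1296) = 28824005/1296 ≈ 22241.)
sqrt(g + H) = sqrt(-17280 + 28824005/1296) = sqrt(6429125/1296) = 5*sqrt(257165)/36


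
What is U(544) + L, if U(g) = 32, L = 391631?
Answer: 391663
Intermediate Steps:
U(544) + L = 32 + 391631 = 391663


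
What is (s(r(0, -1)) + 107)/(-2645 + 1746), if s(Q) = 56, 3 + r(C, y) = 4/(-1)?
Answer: -163/899 ≈ -0.18131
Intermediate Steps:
r(C, y) = -7 (r(C, y) = -3 + 4/(-1) = -3 + 4*(-1) = -3 - 4 = -7)
(s(r(0, -1)) + 107)/(-2645 + 1746) = (56 + 107)/(-2645 + 1746) = 163/(-899) = 163*(-1/899) = -163/899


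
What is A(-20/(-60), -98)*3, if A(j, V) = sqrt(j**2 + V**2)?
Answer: sqrt(86437) ≈ 294.00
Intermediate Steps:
A(j, V) = sqrt(V**2 + j**2)
A(-20/(-60), -98)*3 = sqrt((-98)**2 + (-20/(-60))**2)*3 = sqrt(9604 + (-20*(-1/60))**2)*3 = sqrt(9604 + (1/3)**2)*3 = sqrt(9604 + 1/9)*3 = sqrt(86437/9)*3 = (sqrt(86437)/3)*3 = sqrt(86437)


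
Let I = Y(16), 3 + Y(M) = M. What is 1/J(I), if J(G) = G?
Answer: 1/13 ≈ 0.076923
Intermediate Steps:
Y(M) = -3 + M
I = 13 (I = -3 + 16 = 13)
1/J(I) = 1/13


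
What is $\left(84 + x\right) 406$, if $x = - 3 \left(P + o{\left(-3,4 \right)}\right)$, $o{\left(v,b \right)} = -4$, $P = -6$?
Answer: $46284$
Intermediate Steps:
$x = 30$ ($x = - 3 \left(-6 - 4\right) = \left(-3\right) \left(-10\right) = 30$)
$\left(84 + x\right) 406 = \left(84 + 30\right) 406 = 114 \cdot 406 = 46284$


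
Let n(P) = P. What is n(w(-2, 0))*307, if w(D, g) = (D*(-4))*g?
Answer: 0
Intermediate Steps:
w(D, g) = -4*D*g (w(D, g) = (-4*D)*g = -4*D*g)
n(w(-2, 0))*307 = -4*(-2)*0*307 = 0*307 = 0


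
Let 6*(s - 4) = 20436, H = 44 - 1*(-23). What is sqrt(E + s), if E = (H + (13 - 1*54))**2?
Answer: 3*sqrt(454) ≈ 63.922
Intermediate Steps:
H = 67 (H = 44 + 23 = 67)
s = 3410 (s = 4 + (1/6)*20436 = 4 + 3406 = 3410)
E = 676 (E = (67 + (13 - 1*54))**2 = (67 + (13 - 54))**2 = (67 - 41)**2 = 26**2 = 676)
sqrt(E + s) = sqrt(676 + 3410) = sqrt(4086) = 3*sqrt(454)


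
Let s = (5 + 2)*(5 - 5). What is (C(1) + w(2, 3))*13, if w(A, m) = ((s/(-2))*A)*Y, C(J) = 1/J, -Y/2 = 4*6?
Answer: 13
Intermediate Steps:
s = 0 (s = 7*0 = 0)
Y = -48 (Y = -8*6 = -2*24 = -48)
w(A, m) = 0 (w(A, m) = ((0/(-2))*A)*(-48) = ((0*(-½))*A)*(-48) = (0*A)*(-48) = 0*(-48) = 0)
(C(1) + w(2, 3))*13 = (1/1 + 0)*13 = (1 + 0)*13 = 1*13 = 13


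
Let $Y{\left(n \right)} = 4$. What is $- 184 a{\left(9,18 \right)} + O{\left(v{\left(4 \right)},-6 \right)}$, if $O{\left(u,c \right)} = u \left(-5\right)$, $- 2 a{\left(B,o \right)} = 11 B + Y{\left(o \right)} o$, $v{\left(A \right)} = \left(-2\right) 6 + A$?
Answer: $15772$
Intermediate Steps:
$v{\left(A \right)} = -12 + A$
$a{\left(B,o \right)} = - 2 o - \frac{11 B}{2}$ ($a{\left(B,o \right)} = - \frac{11 B + 4 o}{2} = - \frac{4 o + 11 B}{2} = - 2 o - \frac{11 B}{2}$)
$O{\left(u,c \right)} = - 5 u$
$- 184 a{\left(9,18 \right)} + O{\left(v{\left(4 \right)},-6 \right)} = - 184 \left(\left(-2\right) 18 - \frac{99}{2}\right) - 5 \left(-12 + 4\right) = - 184 \left(-36 - \frac{99}{2}\right) - -40 = \left(-184\right) \left(- \frac{171}{2}\right) + 40 = 15732 + 40 = 15772$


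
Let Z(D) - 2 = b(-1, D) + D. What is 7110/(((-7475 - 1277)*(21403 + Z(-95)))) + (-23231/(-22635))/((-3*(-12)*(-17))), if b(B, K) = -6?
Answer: -553746583081/322857140829120 ≈ -0.0017151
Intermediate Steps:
Z(D) = -4 + D (Z(D) = 2 + (-6 + D) = -4 + D)
7110/(((-7475 - 1277)*(21403 + Z(-95)))) + (-23231/(-22635))/((-3*(-12)*(-17))) = 7110/(((-7475 - 1277)*(21403 + (-4 - 95)))) + (-23231/(-22635))/((-3*(-12)*(-17))) = 7110/((-8752*(21403 - 99))) + (-23231*(-1/22635))/((36*(-17))) = 7110/((-8752*21304)) + (23231/22635)/(-612) = 7110/(-186452608) + (23231/22635)*(-1/612) = 7110*(-1/186452608) - 23231/13852620 = -3555/93226304 - 23231/13852620 = -553746583081/322857140829120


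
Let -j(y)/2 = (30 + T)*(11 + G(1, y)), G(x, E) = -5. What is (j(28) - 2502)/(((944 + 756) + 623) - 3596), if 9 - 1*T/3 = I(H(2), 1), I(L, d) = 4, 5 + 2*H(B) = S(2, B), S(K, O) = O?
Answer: 3042/1273 ≈ 2.3896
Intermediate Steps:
H(B) = -5/2 + B/2
T = 15 (T = 27 - 3*4 = 27 - 12 = 15)
j(y) = -540 (j(y) = -2*(30 + 15)*(11 - 5) = -90*6 = -2*270 = -540)
(j(28) - 2502)/(((944 + 756) + 623) - 3596) = (-540 - 2502)/(((944 + 756) + 623) - 3596) = -3042/((1700 + 623) - 3596) = -3042/(2323 - 3596) = -3042/(-1273) = -3042*(-1/1273) = 3042/1273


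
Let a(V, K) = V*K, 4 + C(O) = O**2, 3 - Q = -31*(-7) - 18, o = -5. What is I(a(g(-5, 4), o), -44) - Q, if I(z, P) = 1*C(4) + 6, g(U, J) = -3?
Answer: 214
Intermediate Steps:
Q = -196 (Q = 3 - (-31*(-7) - 18) = 3 - (217 - 18) = 3 - 1*199 = 3 - 199 = -196)
C(O) = -4 + O**2
a(V, K) = K*V
I(z, P) = 18 (I(z, P) = 1*(-4 + 4**2) + 6 = 1*(-4 + 16) + 6 = 1*12 + 6 = 12 + 6 = 18)
I(a(g(-5, 4), o), -44) - Q = 18 - 1*(-196) = 18 + 196 = 214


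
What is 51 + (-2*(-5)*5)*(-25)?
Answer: -1199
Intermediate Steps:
51 + (-2*(-5)*5)*(-25) = 51 + (10*5)*(-25) = 51 + 50*(-25) = 51 - 1250 = -1199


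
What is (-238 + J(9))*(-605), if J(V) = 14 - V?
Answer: 140965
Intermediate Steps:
(-238 + J(9))*(-605) = (-238 + (14 - 1*9))*(-605) = (-238 + (14 - 9))*(-605) = (-238 + 5)*(-605) = -233*(-605) = 140965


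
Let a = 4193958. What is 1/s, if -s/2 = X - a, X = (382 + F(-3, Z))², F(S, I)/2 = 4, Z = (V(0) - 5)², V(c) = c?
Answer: 1/8083716 ≈ 1.2371e-7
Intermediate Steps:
Z = 25 (Z = (0 - 5)² = (-5)² = 25)
F(S, I) = 8 (F(S, I) = 2*4 = 8)
X = 152100 (X = (382 + 8)² = 390² = 152100)
s = 8083716 (s = -2*(152100 - 1*4193958) = -2*(152100 - 4193958) = -2*(-4041858) = 8083716)
1/s = 1/8083716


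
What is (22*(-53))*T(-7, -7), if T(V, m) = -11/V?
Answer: -12826/7 ≈ -1832.3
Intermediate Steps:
(22*(-53))*T(-7, -7) = (22*(-53))*(-11/(-7)) = -(-12826)*(-1)/7 = -1166*11/7 = -12826/7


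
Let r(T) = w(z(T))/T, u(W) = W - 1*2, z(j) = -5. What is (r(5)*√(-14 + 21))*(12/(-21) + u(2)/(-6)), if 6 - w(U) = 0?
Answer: -24*√7/35 ≈ -1.8142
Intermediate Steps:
w(U) = 6 (w(U) = 6 - 1*0 = 6 + 0 = 6)
u(W) = -2 + W (u(W) = W - 2 = -2 + W)
r(T) = 6/T
(r(5)*√(-14 + 21))*(12/(-21) + u(2)/(-6)) = ((6/5)*√(-14 + 21))*(12/(-21) + (-2 + 2)/(-6)) = ((6*(⅕))*√7)*(12*(-1/21) + 0*(-⅙)) = (6*√7/5)*(-4/7 + 0) = (6*√7/5)*(-4/7) = -24*√7/35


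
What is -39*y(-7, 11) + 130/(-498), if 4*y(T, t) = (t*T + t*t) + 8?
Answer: -126308/249 ≈ -507.26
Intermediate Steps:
y(T, t) = 2 + t²/4 + T*t/4 (y(T, t) = ((t*T + t*t) + 8)/4 = ((T*t + t²) + 8)/4 = ((t² + T*t) + 8)/4 = (8 + t² + T*t)/4 = 2 + t²/4 + T*t/4)
-39*y(-7, 11) + 130/(-498) = -39*(2 + (¼)*11² + (¼)*(-7)*11) + 130/(-498) = -39*(2 + (¼)*121 - 77/4) + 130*(-1/498) = -39*(2 + 121/4 - 77/4) - 65/249 = -39*13 - 65/249 = -507 - 65/249 = -126308/249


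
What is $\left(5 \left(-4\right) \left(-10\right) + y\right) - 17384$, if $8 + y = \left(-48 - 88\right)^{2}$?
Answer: $1304$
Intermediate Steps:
$y = 18488$ ($y = -8 + \left(-48 - 88\right)^{2} = -8 + \left(-136\right)^{2} = -8 + 18496 = 18488$)
$\left(5 \left(-4\right) \left(-10\right) + y\right) - 17384 = \left(5 \left(-4\right) \left(-10\right) + 18488\right) - 17384 = \left(\left(-20\right) \left(-10\right) + 18488\right) - 17384 = \left(200 + 18488\right) - 17384 = 18688 - 17384 = 1304$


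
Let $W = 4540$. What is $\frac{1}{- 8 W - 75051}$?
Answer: $- \frac{1}{111371} \approx -8.979 \cdot 10^{-6}$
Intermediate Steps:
$\frac{1}{- 8 W - 75051} = \frac{1}{\left(-8\right) 4540 - 75051} = \frac{1}{-36320 - 75051} = \frac{1}{-111371} = - \frac{1}{111371}$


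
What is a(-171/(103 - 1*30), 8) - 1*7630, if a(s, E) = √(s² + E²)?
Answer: -7630 + √370297/73 ≈ -7621.7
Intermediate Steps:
a(s, E) = √(E² + s²)
a(-171/(103 - 1*30), 8) - 1*7630 = √(8² + (-171/(103 - 1*30))²) - 1*7630 = √(64 + (-171/(103 - 30))²) - 7630 = √(64 + (-171/73)²) - 7630 = √(64 + 29241/5329) - 7630 = √(370297/5329) - 7630 = √370297/73 - 7630 = -7630 + √370297/73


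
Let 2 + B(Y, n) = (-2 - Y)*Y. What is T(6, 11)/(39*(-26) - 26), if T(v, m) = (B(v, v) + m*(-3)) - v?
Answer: 89/1040 ≈ 0.085577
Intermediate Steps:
B(Y, n) = -2 + Y*(-2 - Y) (B(Y, n) = -2 + (-2 - Y)*Y = -2 + Y*(-2 - Y))
T(v, m) = -2 - v² - 3*m - 3*v (T(v, m) = ((-2 - v² - 2*v) + m*(-3)) - v = ((-2 - v² - 2*v) - 3*m) - v = (-2 - v² - 3*m - 2*v) - v = -2 - v² - 3*m - 3*v)
T(6, 11)/(39*(-26) - 26) = (-2 - 1*6² - 3*11 - 3*6)/(39*(-26) - 26) = (-2 - 1*36 - 33 - 18)/(-1014 - 26) = (-2 - 36 - 33 - 18)/(-1040) = -89*(-1/1040) = 89/1040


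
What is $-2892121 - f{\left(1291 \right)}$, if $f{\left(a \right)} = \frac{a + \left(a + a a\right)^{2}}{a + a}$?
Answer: $- \frac{2160804067}{2} \approx -1.0804 \cdot 10^{9}$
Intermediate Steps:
$f{\left(a \right)} = \frac{a + \left(a + a^{2}\right)^{2}}{2 a}$
$-2892121 - f{\left(1291 \right)} = -2892121 - \left(\frac{1}{2} + \frac{1}{2} \cdot 1291 \left(1 + 1291\right)^{2}\right) = -2892121 - \left(\frac{1}{2} + \frac{1}{2} \cdot 1291 \cdot 1292^{2}\right) = -2892121 - \left(\frac{1}{2} + \frac{1}{2} \cdot 1291 \cdot 1669264\right) = -2892121 - \left(\frac{1}{2} + 1077509912\right) = -2892121 - \frac{2155019825}{2} = - \frac{2160804067}{2}$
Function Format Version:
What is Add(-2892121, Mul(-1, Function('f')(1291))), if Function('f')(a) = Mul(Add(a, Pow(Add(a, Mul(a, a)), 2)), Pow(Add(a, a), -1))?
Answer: Rational(-2160804067, 2) ≈ -1.0804e+9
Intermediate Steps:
Function('f')(a) = Mul(Rational(1, 2), Pow(a, -1), Add(a, Pow(Add(a, Pow(a, 2)), 2))) (Function('f')(a) = Mul(Add(a, Pow(Add(a, Pow(a, 2)), 2)), Pow(Mul(2, a), -1)) = Mul(Add(a, Pow(Add(a, Pow(a, 2)), 2)), Mul(Rational(1, 2), Pow(a, -1))) = Mul(Rational(1, 2), Pow(a, -1), Add(a, Pow(Add(a, Pow(a, 2)), 2))))
Add(-2892121, Mul(-1, Function('f')(1291))) = Add(-2892121, Mul(-1, Add(Rational(1, 2), Mul(Rational(1, 2), 1291, Pow(Add(1, 1291), 2))))) = Add(-2892121, Mul(-1, Add(Rational(1, 2), Mul(Rational(1, 2), 1291, Pow(1292, 2))))) = Add(-2892121, Mul(-1, Add(Rational(1, 2), Mul(Rational(1, 2), 1291, 1669264)))) = Add(-2892121, Mul(-1, Add(Rational(1, 2), 1077509912))) = Add(-2892121, Mul(-1, Rational(2155019825, 2))) = Add(-2892121, Rational(-2155019825, 2)) = Rational(-2160804067, 2)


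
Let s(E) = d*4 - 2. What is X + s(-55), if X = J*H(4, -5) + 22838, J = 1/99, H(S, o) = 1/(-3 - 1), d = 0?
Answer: 9043055/396 ≈ 22836.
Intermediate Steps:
H(S, o) = -¼ (H(S, o) = 1/(-4) = -¼)
J = 1/99 ≈ 0.010101
s(E) = -2 (s(E) = 0*4 - 2 = 0 - 2 = -2)
X = 9043847/396 (X = (1/99)*(-¼) + 22838 = -1/396 + 22838 = 9043847/396 ≈ 22838.)
X + s(-55) = 9043847/396 - 2 = 9043055/396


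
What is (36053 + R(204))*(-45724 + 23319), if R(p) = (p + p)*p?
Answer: -2672580425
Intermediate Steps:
R(p) = 2*p**2 (R(p) = (2*p)*p = 2*p**2)
(36053 + R(204))*(-45724 + 23319) = (36053 + 2*204**2)*(-45724 + 23319) = (36053 + 2*41616)*(-22405) = (36053 + 83232)*(-22405) = 119285*(-22405) = -2672580425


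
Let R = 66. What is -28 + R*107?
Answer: 7034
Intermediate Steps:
-28 + R*107 = -28 + 66*107 = -28 + 7062 = 7034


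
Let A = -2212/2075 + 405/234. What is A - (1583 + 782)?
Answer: -127555887/53950 ≈ -2364.3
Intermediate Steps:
A = 35863/53950 (A = -2212*1/2075 + 405*(1/234) = -2212/2075 + 45/26 = 35863/53950 ≈ 0.66475)
A - (1583 + 782) = 35863/53950 - (1583 + 782) = 35863/53950 - 1*2365 = 35863/53950 - 2365 = -127555887/53950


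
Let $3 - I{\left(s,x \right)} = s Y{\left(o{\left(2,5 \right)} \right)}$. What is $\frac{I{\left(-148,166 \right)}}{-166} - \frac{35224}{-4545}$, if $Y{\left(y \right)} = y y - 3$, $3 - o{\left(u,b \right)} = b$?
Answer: $\frac{5160889}{754470} \approx 6.8404$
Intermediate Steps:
$o{\left(u,b \right)} = 3 - b$
$Y{\left(y \right)} = -3 + y^{2}$ ($Y{\left(y \right)} = y^{2} - 3 = -3 + y^{2}$)
$I{\left(s,x \right)} = 3 - s$ ($I{\left(s,x \right)} = 3 - s \left(-3 + \left(3 - 5\right)^{2}\right) = 3 - s \left(-3 + \left(-2\right)^{2}\right) = 3 - s \left(-3 + 4\right) = 3 - s 1 = 3 - s$)
$\frac{I{\left(-148,166 \right)}}{-166} - \frac{35224}{-4545} = \frac{3 - -148}{-166} - \frac{35224}{-4545} = \left(3 + 148\right) \left(- \frac{1}{166}\right) - - \frac{35224}{4545} = 151 \left(- \frac{1}{166}\right) + \frac{35224}{4545} = - \frac{151}{166} + \frac{35224}{4545} = \frac{5160889}{754470}$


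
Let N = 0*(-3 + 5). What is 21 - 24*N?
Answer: 21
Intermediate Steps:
N = 0 (N = 0*2 = 0)
21 - 24*N = 21 - 24*0 = 21 + 0 = 21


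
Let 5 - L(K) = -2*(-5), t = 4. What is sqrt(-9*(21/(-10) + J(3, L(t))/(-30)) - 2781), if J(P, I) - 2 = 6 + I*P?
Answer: I*sqrt(69105)/5 ≈ 52.576*I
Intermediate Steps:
L(K) = -5 (L(K) = 5 - (-2)*(-5) = 5 - 1*10 = 5 - 10 = -5)
J(P, I) = 8 + I*P (J(P, I) = 2 + (6 + I*P) = 8 + I*P)
sqrt(-9*(21/(-10) + J(3, L(t))/(-30)) - 2781) = sqrt(-9*(21/(-10) + (8 - 5*3)/(-30)) - 2781) = sqrt(-9*(21*(-1/10) + (8 - 15)*(-1/30)) - 2781) = sqrt(-9*(-21/10 - 7*(-1/30)) - 2781) = sqrt(-9*(-21/10 + 7/30) - 2781) = sqrt(-9*(-28/15) - 2781) = sqrt(84/5 - 2781) = sqrt(-13821/5) = I*sqrt(69105)/5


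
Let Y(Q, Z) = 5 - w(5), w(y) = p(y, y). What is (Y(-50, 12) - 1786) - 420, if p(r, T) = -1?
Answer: -2200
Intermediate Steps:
w(y) = -1
Y(Q, Z) = 6 (Y(Q, Z) = 5 - 1*(-1) = 5 + 1 = 6)
(Y(-50, 12) - 1786) - 420 = (6 - 1786) - 420 = -1780 - 420 = -2200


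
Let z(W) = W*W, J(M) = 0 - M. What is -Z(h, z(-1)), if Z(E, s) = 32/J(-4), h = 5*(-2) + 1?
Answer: -8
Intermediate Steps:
J(M) = -M
z(W) = W²
h = -9 (h = -10 + 1 = -9)
Z(E, s) = 8 (Z(E, s) = 32/((-1*(-4))) = 32/4 = 32*(¼) = 8)
-Z(h, z(-1)) = -1*8 = -8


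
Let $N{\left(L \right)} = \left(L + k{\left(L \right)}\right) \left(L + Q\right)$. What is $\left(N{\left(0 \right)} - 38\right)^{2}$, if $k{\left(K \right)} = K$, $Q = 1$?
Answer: $1444$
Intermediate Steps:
$N{\left(L \right)} = 2 L \left(1 + L\right)$ ($N{\left(L \right)} = \left(L + L\right) \left(L + 1\right) = 2 L \left(1 + L\right)$)
$\left(N{\left(0 \right)} - 38\right)^{2} = \left(2 \cdot 0 \left(1 + 0\right) - 38\right)^{2} = \left(2 \cdot 0 \cdot 1 - 38\right)^{2} = \left(0 - 38\right)^{2} = \left(-38\right)^{2} = 1444$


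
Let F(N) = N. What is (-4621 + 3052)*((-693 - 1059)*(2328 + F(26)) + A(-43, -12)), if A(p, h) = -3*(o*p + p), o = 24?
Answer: 6465822327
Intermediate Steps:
A(p, h) = -75*p (A(p, h) = -3*(24*p + p) = -75*p)
(-4621 + 3052)*((-693 - 1059)*(2328 + F(26)) + A(-43, -12)) = (-4621 + 3052)*((-693 - 1059)*(2328 + 26) - 75*(-43)) = -1569*(-1752*2354 + 3225) = -1569*(-4124208 + 3225) = -1569*(-4120983) = 6465822327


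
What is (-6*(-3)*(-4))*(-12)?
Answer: 864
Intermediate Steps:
(-6*(-3)*(-4))*(-12) = (18*(-4))*(-12) = -72*(-12) = 864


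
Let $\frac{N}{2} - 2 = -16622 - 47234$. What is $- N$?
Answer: $127708$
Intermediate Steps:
$N = -127708$ ($N = 4 + 2 \left(-16622 - 47234\right) = 4 + 2 \left(-63856\right) = 4 - 127712 = -127708$)
$- N = \left(-1\right) \left(-127708\right) = 127708$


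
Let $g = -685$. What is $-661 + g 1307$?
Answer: $-895956$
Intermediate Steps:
$-661 + g 1307 = -661 - 895295 = -895956$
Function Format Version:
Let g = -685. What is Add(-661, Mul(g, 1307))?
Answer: -895956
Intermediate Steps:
Add(-661, Mul(g, 1307)) = Add(-661, Mul(-685, 1307)) = Add(-661, -895295) = -895956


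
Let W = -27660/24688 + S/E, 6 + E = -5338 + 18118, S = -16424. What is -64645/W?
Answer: 2548342359780/94850569 ≈ 26867.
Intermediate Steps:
E = 12774 (E = -6 + (-5338 + 18118) = -6 + 12780 = 12774)
W = -94850569/39420564 (W = -27660/24688 - 16424/12774 = -27660*1/24688 - 16424*1/12774 = -6915/6172 - 8212/6387 = -94850569/39420564 ≈ -2.4061)
-64645/W = -64645/(-94850569/39420564) = -64645*(-39420564/94850569) = 2548342359780/94850569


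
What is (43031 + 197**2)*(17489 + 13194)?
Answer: 2511096720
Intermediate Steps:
(43031 + 197**2)*(17489 + 13194) = (43031 + 38809)*30683 = 81840*30683 = 2511096720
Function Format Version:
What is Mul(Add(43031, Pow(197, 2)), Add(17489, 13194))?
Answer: 2511096720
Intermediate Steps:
Mul(Add(43031, Pow(197, 2)), Add(17489, 13194)) = Mul(Add(43031, 38809), 30683) = Mul(81840, 30683) = 2511096720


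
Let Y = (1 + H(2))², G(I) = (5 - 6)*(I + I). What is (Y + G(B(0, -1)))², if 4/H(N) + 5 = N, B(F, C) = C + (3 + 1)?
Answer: 2809/81 ≈ 34.679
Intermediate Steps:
B(F, C) = 4 + C (B(F, C) = C + 4 = 4 + C)
G(I) = -2*I
H(N) = 4/(-5 + N)
Y = ⅑ (Y = (1 + 4/(-5 + 2))² = (1 + 4/(-3))² = (1 + 4*(-⅓))² = (1 - 4/3)² = (-⅓)² = ⅑ ≈ 0.11111)
(Y + G(B(0, -1)))² = (⅑ - 2*(4 - 1))² = (⅑ - 2*3)² = (⅑ - 6)² = (-53/9)² = 2809/81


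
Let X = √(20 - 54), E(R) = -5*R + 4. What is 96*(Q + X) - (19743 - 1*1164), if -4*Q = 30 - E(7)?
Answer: -20043 + 96*I*√34 ≈ -20043.0 + 559.77*I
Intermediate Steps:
E(R) = 4 - 5*R
Q = -61/4 (Q = -(30 - (4 - 5*7))/4 = -(30 - (4 - 35))/4 = -(30 - 1*(-31))/4 = -(30 + 31)/4 = -¼*61 = -61/4 ≈ -15.250)
X = I*√34 (X = √(-34) = I*√34 ≈ 5.8309*I)
96*(Q + X) - (19743 - 1*1164) = 96*(-61/4 + I*√34) - (19743 - 1*1164) = (-1464 + 96*I*√34) - (19743 - 1164) = (-1464 + 96*I*√34) - 1*18579 = (-1464 + 96*I*√34) - 18579 = -20043 + 96*I*√34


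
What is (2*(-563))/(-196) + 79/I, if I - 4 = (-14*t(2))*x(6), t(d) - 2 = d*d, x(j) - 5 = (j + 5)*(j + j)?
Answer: 3234505/563696 ≈ 5.7380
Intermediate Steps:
x(j) = 5 + 2*j*(5 + j) (x(j) = 5 + (j + 5)*(j + j) = 5 + (5 + j)*(2*j) = 5 + 2*j*(5 + j))
t(d) = 2 + d**2 (t(d) = 2 + d*d = 2 + d**2)
I = -11504 (I = 4 + (-14*(2 + 2**2))*(5 + 2*6**2 + 10*6) = 4 + (-14*(2 + 4))*(5 + 2*36 + 60) = 4 + (-14*6)*(5 + 72 + 60) = 4 - 84*137 = 4 - 11508 = -11504)
(2*(-563))/(-196) + 79/I = (2*(-563))/(-196) + 79/(-11504) = -1126*(-1/196) + 79*(-1/11504) = 563/98 - 79/11504 = 3234505/563696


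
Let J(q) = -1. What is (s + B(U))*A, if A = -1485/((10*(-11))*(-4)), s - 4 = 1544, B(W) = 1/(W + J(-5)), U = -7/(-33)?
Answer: -1085805/208 ≈ -5220.2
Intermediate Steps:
U = 7/33 (U = -7*(-1/33) = 7/33 ≈ 0.21212)
B(W) = 1/(-1 + W) (B(W) = 1/(W - 1) = 1/(-1 + W))
s = 1548 (s = 4 + 1544 = 1548)
A = -27/8 (A = -1485/((-110*(-4))) = -1485/440 = -1485*1/440 = -27/8 ≈ -3.3750)
(s + B(U))*A = (1548 + 1/(-1 + 7/33))*(-27/8) = (1548 + 1/(-26/33))*(-27/8) = (1548 - 33/26)*(-27/8) = (40215/26)*(-27/8) = -1085805/208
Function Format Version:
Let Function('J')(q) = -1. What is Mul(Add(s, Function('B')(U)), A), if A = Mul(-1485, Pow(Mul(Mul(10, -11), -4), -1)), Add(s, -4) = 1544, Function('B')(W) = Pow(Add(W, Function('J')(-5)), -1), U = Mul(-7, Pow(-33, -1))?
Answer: Rational(-1085805, 208) ≈ -5220.2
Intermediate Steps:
U = Rational(7, 33) (U = Mul(-7, Rational(-1, 33)) = Rational(7, 33) ≈ 0.21212)
Function('B')(W) = Pow(Add(-1, W), -1) (Function('B')(W) = Pow(Add(W, -1), -1) = Pow(Add(-1, W), -1))
s = 1548 (s = Add(4, 1544) = 1548)
A = Rational(-27, 8) (A = Mul(-1485, Pow(Mul(-110, -4), -1)) = Mul(-1485, Pow(440, -1)) = Mul(-1485, Rational(1, 440)) = Rational(-27, 8) ≈ -3.3750)
Mul(Add(s, Function('B')(U)), A) = Mul(Add(1548, Pow(Add(-1, Rational(7, 33)), -1)), Rational(-27, 8)) = Mul(Add(1548, Pow(Rational(-26, 33), -1)), Rational(-27, 8)) = Mul(Add(1548, Rational(-33, 26)), Rational(-27, 8)) = Mul(Rational(40215, 26), Rational(-27, 8)) = Rational(-1085805, 208)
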